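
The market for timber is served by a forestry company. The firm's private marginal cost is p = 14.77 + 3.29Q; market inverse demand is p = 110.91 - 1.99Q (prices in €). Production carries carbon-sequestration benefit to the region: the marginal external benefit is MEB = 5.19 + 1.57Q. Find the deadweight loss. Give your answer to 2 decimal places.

Market equilibrium (private): 14.77 + 3.29Q = 110.91 - 1.99Q → Q_m = 18.2083.
Social marginal cost = private MC − MEB = 9.58 + 1.72Q.
Set SMC = demand: 9.58 + 1.72Q = 110.91 - 1.99Q → Q* = 27.3127.
The loss is the area between SMC and demand from Q* to Q_m; with linear curves that's a triangle of height MEB(Q_m).
DWL = ½ × 9.1044 × 33.7771 = 153.7601.

DWL = €153.76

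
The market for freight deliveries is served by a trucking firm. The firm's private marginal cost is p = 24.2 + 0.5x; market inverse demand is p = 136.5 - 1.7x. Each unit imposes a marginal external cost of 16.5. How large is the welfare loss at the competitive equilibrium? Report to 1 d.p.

Market equilibrium (private): 24.2 + 0.5x = 136.5 - 1.7x → x_m = 51.0455.
Social marginal cost = private MC + MEC = 40.7 + 0.5x.
Set SMC = demand: 40.7 + 0.5x = 136.5 - 1.7x → x* = 43.5455.
The welfare-loss triangle has base |x_m − x*| and height MEC(x_m) (the vertical gap between SMC and demand is zero at x* and MEC at x_m).
DWL = ½ × 7.5000 × 16.5000 = 61.8750.

DWL = 61.9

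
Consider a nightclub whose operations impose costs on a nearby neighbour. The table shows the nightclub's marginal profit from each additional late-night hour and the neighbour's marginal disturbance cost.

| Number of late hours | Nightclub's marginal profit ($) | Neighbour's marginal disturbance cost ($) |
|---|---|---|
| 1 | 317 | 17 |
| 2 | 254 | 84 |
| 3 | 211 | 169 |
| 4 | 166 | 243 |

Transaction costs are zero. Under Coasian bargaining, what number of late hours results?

3

Bargaining reaches the level where marginal profit last exceeds marginal disturbance cost.
That holds through level 3 (211 ≥ 169) but not at 4 (166 < 243).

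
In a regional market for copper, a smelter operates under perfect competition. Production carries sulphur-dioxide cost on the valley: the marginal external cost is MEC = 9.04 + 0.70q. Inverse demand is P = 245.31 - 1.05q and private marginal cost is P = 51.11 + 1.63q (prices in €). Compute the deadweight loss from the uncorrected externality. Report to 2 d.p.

DWL = €528.36

Market equilibrium (private): 51.11 + 1.63q = 245.31 - 1.05q → q_m = 72.4627.
Social marginal cost = private MC + MEC = 60.15 + 2.33q.
Set SMC = demand: 60.15 + 2.33q = 245.31 - 1.05q → q* = 54.7811.
The welfare-loss triangle has base |q_m − q*| and height MEC(q_m) (the vertical gap between SMC and demand is zero at q* and MEC at q_m).
DWL = ½ × 17.6816 × 59.7639 = 528.3607.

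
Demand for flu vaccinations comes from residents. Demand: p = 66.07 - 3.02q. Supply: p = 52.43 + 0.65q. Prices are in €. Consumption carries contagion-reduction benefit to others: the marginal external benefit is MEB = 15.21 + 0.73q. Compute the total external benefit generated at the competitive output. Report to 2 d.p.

Market equilibrium (private): 52.43 + 0.65q = 66.07 - 3.02q → q_m = 3.7166.
Total external benefit = ∫₀^{q_m} (15.21 + 0.73q) dq = 15.21×3.7166 + ½×0.73×3.7166² = 61.5713.

€61.57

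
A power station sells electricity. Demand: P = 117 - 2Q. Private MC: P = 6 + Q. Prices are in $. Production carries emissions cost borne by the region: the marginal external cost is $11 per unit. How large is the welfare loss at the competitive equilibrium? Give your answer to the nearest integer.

DWL = $20

Market equilibrium (private): 6 + Q = 117 - 2Q → Q_m = 37.0000.
Social marginal cost = private MC + MEC = 17 + Q.
Set SMC = demand: 17 + Q = 117 - 2Q → Q* = 33.3333.
Between Q* and Q_m the wedge SMC − demand runs linearly from 0 to MEC(Q_m), so the loss is a triangle.
DWL = ½ × 3.6667 × 11.0000 = 20.1669.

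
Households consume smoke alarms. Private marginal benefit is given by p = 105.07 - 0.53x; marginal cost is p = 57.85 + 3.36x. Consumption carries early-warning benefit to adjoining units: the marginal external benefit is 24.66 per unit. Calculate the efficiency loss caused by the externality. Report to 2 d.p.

Market equilibrium (private): 57.85 + 3.36x = 105.07 - 0.53x → x_m = 12.1388.
Social marginal benefit = demand + MEB = 129.73 - 0.53x.
Set SMB = MC: 129.73 - 0.53x = 57.85 + 3.36x → x* = 18.4781.
The welfare-loss triangle has base |x_m − x*| and height MEB(x_m) (the vertical gap between SMB and MC is zero at x* and MEB at x_m).
DWL = ½ × 6.3393 × 24.6600 = 78.1636.

DWL = 78.16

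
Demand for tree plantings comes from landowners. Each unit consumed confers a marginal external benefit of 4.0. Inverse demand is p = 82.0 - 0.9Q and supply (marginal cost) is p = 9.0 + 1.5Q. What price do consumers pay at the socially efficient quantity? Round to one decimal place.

P = 53.1

Social marginal benefit = demand + MEB = 86.0 - 0.9Q.
Set SMB = MC: 86.0 - 0.9Q = 9.0 + 1.5Q → Q* = 32.0833.
Consumer price on the demand curve at Q*: 82.0 − 0.9×32.0833 = 53.1250.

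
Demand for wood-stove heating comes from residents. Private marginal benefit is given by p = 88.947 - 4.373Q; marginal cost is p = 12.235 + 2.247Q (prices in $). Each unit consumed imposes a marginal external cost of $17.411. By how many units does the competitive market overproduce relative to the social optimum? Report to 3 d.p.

2.630 units

Market equilibrium (private): 12.235 + 2.247Q = 88.947 - 4.373Q → Q_m = 11.5879.
Social marginal benefit = demand − MEC = 71.536 - 4.373Q.
Set SMB = MC: 71.536 - 4.373Q = 12.235 + 2.247Q → Q* = 8.9579.
Gap = |11.5879 − 8.9579| = 2.6300.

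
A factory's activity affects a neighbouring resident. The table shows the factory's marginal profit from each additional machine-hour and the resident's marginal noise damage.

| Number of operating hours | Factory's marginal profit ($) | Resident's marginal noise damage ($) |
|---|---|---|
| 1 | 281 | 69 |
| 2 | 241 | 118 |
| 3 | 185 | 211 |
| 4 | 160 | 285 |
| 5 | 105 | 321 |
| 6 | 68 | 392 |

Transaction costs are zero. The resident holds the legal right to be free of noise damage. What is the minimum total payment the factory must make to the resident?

Efficient level: marginal profit ≥ marginal noise damage through level 2, so k* = 2.
With the resident holding the right, the factory must at least compensate total damage at k*: 69 + 118 = 187.

$187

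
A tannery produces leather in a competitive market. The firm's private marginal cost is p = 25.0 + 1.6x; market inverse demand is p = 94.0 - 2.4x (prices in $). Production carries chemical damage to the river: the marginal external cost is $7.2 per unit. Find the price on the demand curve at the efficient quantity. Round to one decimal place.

P = $56.9

Social marginal cost = private MC + MEC = 32.2 + 1.6x.
Set SMC = demand: 32.2 + 1.6x = 94.0 - 2.4x → x* = 15.4500.
Consumer price on the demand curve at x*: 94.0 − 2.4×15.4500 = 56.9200.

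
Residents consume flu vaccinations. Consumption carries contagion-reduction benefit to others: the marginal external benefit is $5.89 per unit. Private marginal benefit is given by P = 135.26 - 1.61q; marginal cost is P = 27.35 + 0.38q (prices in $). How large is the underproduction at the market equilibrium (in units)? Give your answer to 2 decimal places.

2.96 units

Market equilibrium (private): 27.35 + 0.38q = 135.26 - 1.61q → q_m = 54.2261.
Social marginal benefit = demand + MEB = 141.15 - 1.61q.
Set SMB = MC: 141.15 - 1.61q = 27.35 + 0.38q → q* = 57.1859.
Gap = |54.2261 − 57.1859| = 2.9598.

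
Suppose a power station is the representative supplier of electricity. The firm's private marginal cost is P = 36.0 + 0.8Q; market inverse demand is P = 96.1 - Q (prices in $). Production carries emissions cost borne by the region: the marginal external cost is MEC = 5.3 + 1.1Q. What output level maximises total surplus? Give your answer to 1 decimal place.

Q* = 18.9

Social marginal cost = private MC + MEC = 41.3 + 1.9Q.
Set SMC = demand: 41.3 + 1.9Q = 96.1 - Q → Q* = 18.8966.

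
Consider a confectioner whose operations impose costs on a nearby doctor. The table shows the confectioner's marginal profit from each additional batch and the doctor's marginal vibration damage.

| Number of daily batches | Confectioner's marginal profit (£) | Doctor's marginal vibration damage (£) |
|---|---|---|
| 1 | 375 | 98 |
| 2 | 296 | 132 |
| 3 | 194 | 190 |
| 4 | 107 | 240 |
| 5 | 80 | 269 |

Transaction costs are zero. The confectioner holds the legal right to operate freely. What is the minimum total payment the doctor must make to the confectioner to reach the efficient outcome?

Left alone the confectioner would choose level 5 (marginal profit stays positive).
Efficient level: k* = 3 (marginal profit ≥ marginal vibration damage through 3).
The doctor must at least cover the confectioner's forgone profit from cutting 5→3: 107 + 80 = 187.

£187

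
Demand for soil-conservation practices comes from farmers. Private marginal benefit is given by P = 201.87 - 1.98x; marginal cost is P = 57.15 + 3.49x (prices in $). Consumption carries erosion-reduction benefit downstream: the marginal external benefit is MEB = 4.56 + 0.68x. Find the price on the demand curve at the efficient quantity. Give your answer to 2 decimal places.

Social marginal benefit = demand + MEB = 206.43 - 1.30x.
Set SMB = MC: 206.43 - 1.30x = 57.15 + 3.49x → x* = 31.1649.
Consumer price on the demand curve at x*: 201.87 − 1.98×31.1649 = 140.1635.

P = $140.16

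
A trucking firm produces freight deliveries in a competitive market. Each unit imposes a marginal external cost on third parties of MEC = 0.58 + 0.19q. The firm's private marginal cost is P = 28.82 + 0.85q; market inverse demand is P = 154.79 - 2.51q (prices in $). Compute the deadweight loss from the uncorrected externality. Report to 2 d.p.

DWL = $8.36

Market equilibrium (private): 28.82 + 0.85q = 154.79 - 2.51q → q_m = 37.4911.
Social marginal cost = private MC + MEC = 29.40 + 1.04q.
Set SMC = demand: 29.40 + 1.04q = 154.79 - 2.51q → q* = 35.3211.
Between q* and q_m the wedge SMC − demand runs linearly from 0 to MEC(q_m), so the loss is a triangle.
DWL = ½ × 2.1700 × 7.7033 = 8.3581.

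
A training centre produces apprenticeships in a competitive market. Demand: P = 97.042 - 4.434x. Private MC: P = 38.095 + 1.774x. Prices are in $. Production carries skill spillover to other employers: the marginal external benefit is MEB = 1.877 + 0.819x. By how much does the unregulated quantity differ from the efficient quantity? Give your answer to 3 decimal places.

1.791 units

Market equilibrium (private): 38.095 + 1.774x = 97.042 - 4.434x → x_m = 9.4953.
Social marginal cost = private MC − MEB = 36.218 + 0.955x.
Set SMC = demand: 36.218 + 0.955x = 97.042 - 4.434x → x* = 11.2867.
Gap = |9.4953 − 11.2867| = 1.7914.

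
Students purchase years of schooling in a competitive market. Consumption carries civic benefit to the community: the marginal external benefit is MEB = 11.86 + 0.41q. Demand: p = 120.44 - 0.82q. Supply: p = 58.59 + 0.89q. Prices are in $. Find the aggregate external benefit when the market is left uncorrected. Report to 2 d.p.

$697.16

Market equilibrium (private): 58.59 + 0.89q = 120.44 - 0.82q → q_m = 36.1696.
Total external benefit = ∫₀^{q_m} (11.86 + 0.41q) dq = 11.86×36.1696 + ½×0.41×36.1696² = 697.1606.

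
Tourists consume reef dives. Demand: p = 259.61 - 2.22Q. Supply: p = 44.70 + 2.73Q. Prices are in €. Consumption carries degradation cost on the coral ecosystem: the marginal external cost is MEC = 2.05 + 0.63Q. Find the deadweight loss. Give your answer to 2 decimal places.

DWL = €77.46

Market equilibrium (private): 44.70 + 2.73Q = 259.61 - 2.22Q → Q_m = 43.4162.
Social marginal benefit = demand − MEC = 257.56 - 2.85Q.
Set SMB = MC: 257.56 - 2.85Q = 44.70 + 2.73Q → Q* = 38.1470.
Between Q* and Q_m the wedge MC − SMB runs linearly from 0 to MEC(Q_m), so the loss is a triangle.
DWL = ½ × 5.2692 × 29.4022 = 77.4630.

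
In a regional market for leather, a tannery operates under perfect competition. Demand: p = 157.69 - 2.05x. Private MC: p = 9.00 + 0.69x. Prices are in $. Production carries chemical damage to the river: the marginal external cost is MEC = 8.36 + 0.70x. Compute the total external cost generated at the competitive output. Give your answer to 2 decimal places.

Market equilibrium (private): 9.00 + 0.69x = 157.69 - 2.05x → x_m = 54.2664.
Total external cost = ∫₀^{x_m} (8.36 + 0.70x) dx = 8.36×54.2664 + ½×0.70×54.2664² = 1484.3619.

$1484.36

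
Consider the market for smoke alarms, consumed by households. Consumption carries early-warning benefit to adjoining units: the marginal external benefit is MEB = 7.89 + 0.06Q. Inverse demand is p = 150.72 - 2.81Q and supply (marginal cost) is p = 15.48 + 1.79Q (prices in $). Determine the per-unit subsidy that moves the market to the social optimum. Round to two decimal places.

subsidy = $9.78 per unit

Social marginal benefit = demand + MEB = 158.61 - 2.75Q.
Set SMB = MC: 158.61 - 2.75Q = 15.48 + 1.79Q → Q* = 31.5264.
The Pigouvian subsidy equals MEB at Q*: 7.89 + 0.06×31.5264 = 9.7816.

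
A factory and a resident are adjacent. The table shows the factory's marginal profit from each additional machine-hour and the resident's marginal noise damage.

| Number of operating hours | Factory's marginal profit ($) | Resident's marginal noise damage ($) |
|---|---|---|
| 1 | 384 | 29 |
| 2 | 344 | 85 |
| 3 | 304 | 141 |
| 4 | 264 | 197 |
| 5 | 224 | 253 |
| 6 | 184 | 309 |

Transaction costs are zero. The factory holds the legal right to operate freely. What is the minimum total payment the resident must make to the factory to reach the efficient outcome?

$408

Left alone the factory would choose level 6 (marginal profit stays positive).
Efficient level: k* = 4 (marginal profit ≥ marginal noise damage through 4).
The resident must at least cover the factory's forgone profit from cutting 6→4: 224 + 184 = 408.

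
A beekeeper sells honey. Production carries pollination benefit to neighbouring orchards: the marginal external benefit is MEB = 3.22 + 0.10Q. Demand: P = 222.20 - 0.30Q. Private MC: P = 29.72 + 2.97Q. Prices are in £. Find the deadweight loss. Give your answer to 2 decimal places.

Market equilibrium (private): 29.72 + 2.97Q = 222.20 - 0.30Q → Q_m = 58.8624.
Social marginal cost = private MC − MEB = 26.50 + 2.87Q.
Set SMC = demand: 26.50 + 2.87Q = 222.20 - 0.30Q → Q* = 61.7350.
Height of the DWL triangle at Q_m is demand(Q_m) − SMC(Q_m) = MEB(Q_m) = 9.1062.
DWL = ½ × 2.8726 × 9.1062 = 13.0792.

DWL = £13.08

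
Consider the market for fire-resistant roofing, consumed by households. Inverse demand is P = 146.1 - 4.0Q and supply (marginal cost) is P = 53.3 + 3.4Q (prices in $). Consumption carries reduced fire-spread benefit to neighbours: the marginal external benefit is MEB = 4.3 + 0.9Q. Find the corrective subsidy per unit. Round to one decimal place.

subsidy = $17.7 per unit

Social marginal benefit = demand + MEB = 150.4 - 3.1Q.
Set SMB = MC: 150.4 - 3.1Q = 53.3 + 3.4Q → Q* = 14.9385.
The Pigouvian subsidy equals MEB at Q*: 4.3 + 0.9×14.9385 = 17.7447.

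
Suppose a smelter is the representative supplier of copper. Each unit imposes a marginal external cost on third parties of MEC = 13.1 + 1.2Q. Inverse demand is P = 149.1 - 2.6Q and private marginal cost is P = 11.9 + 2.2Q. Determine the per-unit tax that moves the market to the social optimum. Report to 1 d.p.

tax = 37.9 per unit

Social marginal cost = private MC + MEC = 25.0 + 3.4Q.
Set SMC = demand: 25.0 + 3.4Q = 149.1 - 2.6Q → Q* = 20.6833.
The Pigouvian tax equals MEC at Q*: 13.1 + 1.2×20.6833 = 37.9200.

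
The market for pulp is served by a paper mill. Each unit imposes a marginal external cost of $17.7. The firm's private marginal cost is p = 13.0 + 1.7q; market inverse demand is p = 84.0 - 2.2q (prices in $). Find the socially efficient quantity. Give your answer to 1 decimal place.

q* = 13.7

Social marginal cost = private MC + MEC = 30.7 + 1.7q.
Set SMC = demand: 30.7 + 1.7q = 84.0 - 2.2q → q* = 13.6667.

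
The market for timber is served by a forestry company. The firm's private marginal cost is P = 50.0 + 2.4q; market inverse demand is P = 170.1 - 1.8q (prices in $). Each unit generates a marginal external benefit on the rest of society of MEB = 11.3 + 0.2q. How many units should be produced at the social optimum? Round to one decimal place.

q* = 32.9

Social marginal cost = private MC − MEB = 38.7 + 2.2q.
Set SMC = demand: 38.7 + 2.2q = 170.1 - 1.8q → q* = 32.8500.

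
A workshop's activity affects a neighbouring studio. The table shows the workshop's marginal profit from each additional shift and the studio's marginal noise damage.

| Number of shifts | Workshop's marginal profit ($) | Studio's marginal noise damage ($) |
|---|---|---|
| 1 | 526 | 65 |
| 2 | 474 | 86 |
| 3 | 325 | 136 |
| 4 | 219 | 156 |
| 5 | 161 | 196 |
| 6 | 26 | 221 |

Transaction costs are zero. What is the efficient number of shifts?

4

Bargaining reaches the level where marginal profit last exceeds marginal noise damage.
That holds through level 4 (219 ≥ 156) but not at 5 (161 < 196).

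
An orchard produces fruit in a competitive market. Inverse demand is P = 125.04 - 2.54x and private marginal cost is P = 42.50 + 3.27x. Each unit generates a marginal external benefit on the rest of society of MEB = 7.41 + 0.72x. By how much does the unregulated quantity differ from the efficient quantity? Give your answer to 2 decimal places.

Market equilibrium (private): 42.50 + 3.27x = 125.04 - 2.54x → x_m = 14.2065.
Social marginal cost = private MC − MEB = 35.09 + 2.55x.
Set SMC = demand: 35.09 + 2.55x = 125.04 - 2.54x → x* = 17.6719.
Gap = |14.2065 − 17.6719| = 3.4654.

3.47 units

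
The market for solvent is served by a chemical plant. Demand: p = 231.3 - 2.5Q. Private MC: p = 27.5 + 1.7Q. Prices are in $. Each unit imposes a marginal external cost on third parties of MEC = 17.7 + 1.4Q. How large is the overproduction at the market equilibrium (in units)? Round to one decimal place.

Market equilibrium (private): 27.5 + 1.7Q = 231.3 - 2.5Q → Q_m = 48.5238.
Social marginal cost = private MC + MEC = 45.2 + 3.1Q.
Set SMC = demand: 45.2 + 3.1Q = 231.3 - 2.5Q → Q* = 33.2321.
Gap = |48.5238 − 33.2321| = 15.2917.

15.3 units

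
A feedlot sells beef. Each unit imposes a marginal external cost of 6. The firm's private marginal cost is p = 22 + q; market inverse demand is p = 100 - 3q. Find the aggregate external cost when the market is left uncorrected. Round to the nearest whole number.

117

Market equilibrium (private): 22 + q = 100 - 3q → q_m = 19.5000.
Total external cost = MEC × q_m = 6 × 19.5000 = 117.0000.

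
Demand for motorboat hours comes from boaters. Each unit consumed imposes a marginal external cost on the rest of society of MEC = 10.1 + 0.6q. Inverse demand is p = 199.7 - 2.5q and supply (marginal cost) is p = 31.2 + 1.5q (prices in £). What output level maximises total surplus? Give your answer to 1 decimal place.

Social marginal benefit = demand − MEC = 189.6 - 3.1q.
Set SMB = MC: 189.6 - 3.1q = 31.2 + 1.5q → q* = 34.4348.

q* = 34.4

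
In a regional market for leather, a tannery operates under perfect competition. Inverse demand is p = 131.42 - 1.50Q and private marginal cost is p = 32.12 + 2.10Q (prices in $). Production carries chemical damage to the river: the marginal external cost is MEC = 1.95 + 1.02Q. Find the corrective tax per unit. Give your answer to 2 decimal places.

tax = $23.44 per unit

Social marginal cost = private MC + MEC = 34.07 + 3.12Q.
Set SMC = demand: 34.07 + 3.12Q = 131.42 - 1.50Q → Q* = 21.0714.
The Pigouvian tax equals MEC at Q*: 1.95 + 1.02×21.0714 = 23.4428.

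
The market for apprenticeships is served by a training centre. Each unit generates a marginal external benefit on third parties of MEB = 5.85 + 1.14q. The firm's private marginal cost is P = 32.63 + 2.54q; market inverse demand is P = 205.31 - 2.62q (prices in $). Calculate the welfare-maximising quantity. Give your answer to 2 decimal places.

q* = 44.41

Social marginal cost = private MC − MEB = 26.78 + 1.40q.
Set SMC = demand: 26.78 + 1.40q = 205.31 - 2.62q → q* = 44.4104.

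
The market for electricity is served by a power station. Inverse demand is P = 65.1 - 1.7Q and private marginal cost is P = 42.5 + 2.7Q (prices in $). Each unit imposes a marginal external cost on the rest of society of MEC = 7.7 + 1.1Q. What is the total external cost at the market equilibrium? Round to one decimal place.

Market equilibrium (private): 42.5 + 2.7Q = 65.1 - 1.7Q → Q_m = 5.1364.
Total external cost = ∫₀^{Q_m} (7.7 + 1.1Q) dQ = 7.7×5.1364 + ½×1.1×5.1364² = 54.0607.

$54.1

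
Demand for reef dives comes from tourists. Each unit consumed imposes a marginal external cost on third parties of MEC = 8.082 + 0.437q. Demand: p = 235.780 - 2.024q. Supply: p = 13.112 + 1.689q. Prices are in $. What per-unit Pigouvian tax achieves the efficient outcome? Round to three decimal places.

tax = $30.678 per unit

Social marginal benefit = demand − MEC = 227.698 - 2.461q.
Set SMB = MC: 227.698 - 2.461q = 13.112 + 1.689q → q* = 51.7075.
The Pigouvian tax equals MEC at q*: 8.082 + 0.437×51.7075 = 30.6782.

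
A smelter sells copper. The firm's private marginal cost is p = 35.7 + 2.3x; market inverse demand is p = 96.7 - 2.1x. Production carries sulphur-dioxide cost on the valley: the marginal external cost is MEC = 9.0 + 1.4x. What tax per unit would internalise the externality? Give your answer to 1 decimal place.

Social marginal cost = private MC + MEC = 44.7 + 3.7x.
Set SMC = demand: 44.7 + 3.7x = 96.7 - 2.1x → x* = 8.9655.
The Pigouvian tax equals MEC at x*: 9.0 + 1.4×8.9655 = 21.5517.

tax = 21.6 per unit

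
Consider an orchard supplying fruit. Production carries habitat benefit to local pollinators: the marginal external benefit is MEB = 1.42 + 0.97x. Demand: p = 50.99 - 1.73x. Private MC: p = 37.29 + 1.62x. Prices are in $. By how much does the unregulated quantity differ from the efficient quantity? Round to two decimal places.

Market equilibrium (private): 37.29 + 1.62x = 50.99 - 1.73x → x_m = 4.0896.
Social marginal cost = private MC − MEB = 35.87 + 0.65x.
Set SMC = demand: 35.87 + 0.65x = 50.99 - 1.73x → x* = 6.3529.
Gap = |4.0896 − 6.3529| = 2.2633.

2.26 units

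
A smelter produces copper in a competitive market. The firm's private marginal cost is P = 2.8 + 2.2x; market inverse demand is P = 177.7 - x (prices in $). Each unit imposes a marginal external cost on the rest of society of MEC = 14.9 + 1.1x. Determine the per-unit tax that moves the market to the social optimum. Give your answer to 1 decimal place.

Social marginal cost = private MC + MEC = 17.7 + 3.3x.
Set SMC = demand: 17.7 + 3.3x = 177.7 - x → x* = 37.2093.
The Pigouvian tax equals MEC at x*: 14.9 + 1.1×37.2093 = 55.8302.

tax = $55.8 per unit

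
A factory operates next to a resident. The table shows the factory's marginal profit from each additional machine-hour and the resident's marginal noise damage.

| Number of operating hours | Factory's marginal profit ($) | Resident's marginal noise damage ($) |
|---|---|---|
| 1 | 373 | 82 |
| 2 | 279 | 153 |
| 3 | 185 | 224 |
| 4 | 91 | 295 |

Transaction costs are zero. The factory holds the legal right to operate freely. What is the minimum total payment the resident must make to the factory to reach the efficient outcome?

Left alone the factory would choose level 4 (marginal profit stays positive).
Efficient level: k* = 2 (marginal profit ≥ marginal noise damage through 2).
The resident must at least cover the factory's forgone profit from cutting 4→2: 185 + 91 = 276.

$276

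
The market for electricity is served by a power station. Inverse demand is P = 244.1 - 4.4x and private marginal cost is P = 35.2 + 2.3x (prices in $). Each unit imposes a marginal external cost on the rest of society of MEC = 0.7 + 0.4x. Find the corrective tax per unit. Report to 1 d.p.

Social marginal cost = private MC + MEC = 35.9 + 2.7x.
Set SMC = demand: 35.9 + 2.7x = 244.1 - 4.4x → x* = 29.3239.
The Pigouvian tax equals MEC at x*: 0.7 + 0.4×29.3239 = 12.4296.

tax = $12.4 per unit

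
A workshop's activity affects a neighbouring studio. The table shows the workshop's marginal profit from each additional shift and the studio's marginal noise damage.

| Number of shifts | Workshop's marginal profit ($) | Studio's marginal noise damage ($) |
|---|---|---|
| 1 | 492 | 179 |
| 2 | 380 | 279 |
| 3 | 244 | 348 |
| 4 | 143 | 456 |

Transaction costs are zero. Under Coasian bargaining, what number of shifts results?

2

Bargaining reaches the level where marginal profit last exceeds marginal noise damage.
That holds through level 2 (380 ≥ 279) but not at 3 (244 < 348).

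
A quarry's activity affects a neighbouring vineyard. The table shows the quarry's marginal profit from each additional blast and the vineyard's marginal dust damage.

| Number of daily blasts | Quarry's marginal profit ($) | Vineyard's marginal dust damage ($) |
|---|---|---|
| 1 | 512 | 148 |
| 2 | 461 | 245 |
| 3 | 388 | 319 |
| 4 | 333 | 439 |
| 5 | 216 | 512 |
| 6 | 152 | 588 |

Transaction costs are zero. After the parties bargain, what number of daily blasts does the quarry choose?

Bargaining reaches the level where marginal profit last exceeds marginal dust damage.
That holds through level 3 (388 ≥ 319) but not at 4 (333 < 439).

3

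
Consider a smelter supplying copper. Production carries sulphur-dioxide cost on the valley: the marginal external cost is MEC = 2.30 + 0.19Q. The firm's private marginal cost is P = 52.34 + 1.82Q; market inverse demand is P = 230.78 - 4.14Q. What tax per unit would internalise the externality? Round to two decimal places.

Social marginal cost = private MC + MEC = 54.64 + 2.01Q.
Set SMC = demand: 54.64 + 2.01Q = 230.78 - 4.14Q → Q* = 28.6407.
The Pigouvian tax equals MEC at Q*: 2.30 + 0.19×28.6407 = 7.7417.

tax = 7.74 per unit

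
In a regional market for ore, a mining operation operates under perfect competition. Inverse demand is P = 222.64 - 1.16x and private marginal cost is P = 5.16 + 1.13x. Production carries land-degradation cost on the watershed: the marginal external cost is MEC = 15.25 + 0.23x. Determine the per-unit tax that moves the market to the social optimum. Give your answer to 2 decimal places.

Social marginal cost = private MC + MEC = 20.41 + 1.36x.
Set SMC = demand: 20.41 + 1.36x = 222.64 - 1.16x → x* = 80.2500.
The Pigouvian tax equals MEC at x*: 15.25 + 0.23×80.2500 = 33.7075.

tax = 33.71 per unit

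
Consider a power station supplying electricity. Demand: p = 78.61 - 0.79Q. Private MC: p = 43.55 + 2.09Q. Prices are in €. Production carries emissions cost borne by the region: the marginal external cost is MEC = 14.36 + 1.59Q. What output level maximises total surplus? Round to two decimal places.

Social marginal cost = private MC + MEC = 57.91 + 3.68Q.
Set SMC = demand: 57.91 + 3.68Q = 78.61 - 0.79Q → Q* = 4.6309.

Q* = 4.63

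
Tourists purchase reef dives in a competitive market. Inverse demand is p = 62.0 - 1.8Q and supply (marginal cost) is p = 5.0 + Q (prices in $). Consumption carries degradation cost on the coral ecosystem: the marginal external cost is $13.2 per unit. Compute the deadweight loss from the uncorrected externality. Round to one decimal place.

DWL = $31.1

Market equilibrium (private): 5.0 + Q = 62.0 - 1.8Q → Q_m = 20.3571.
Social marginal benefit = demand − MEC = 48.8 - 1.8Q.
Set SMB = MC: 48.8 - 1.8Q = 5.0 + Q → Q* = 15.6429.
Height of the DWL triangle at Q_m is MC(Q_m) − SMB(Q_m) = MEC(Q_m) = 13.2000.
DWL = ½ × 4.7142 × 13.2000 = 31.1137.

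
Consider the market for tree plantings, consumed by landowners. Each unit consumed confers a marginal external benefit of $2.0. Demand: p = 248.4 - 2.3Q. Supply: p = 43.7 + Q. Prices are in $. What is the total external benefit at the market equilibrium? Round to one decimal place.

$124.1

Market equilibrium (private): 43.7 + Q = 248.4 - 2.3Q → Q_m = 62.0303.
Total external benefit = MEB × Q_m = 2.0 × 62.0303 = 124.0606.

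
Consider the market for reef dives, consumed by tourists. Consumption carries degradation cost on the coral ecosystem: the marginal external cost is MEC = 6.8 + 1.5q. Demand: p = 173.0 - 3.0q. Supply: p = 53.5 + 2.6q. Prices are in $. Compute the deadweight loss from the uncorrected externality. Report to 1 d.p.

DWL = $106.1

Market equilibrium (private): 53.5 + 2.6q = 173.0 - 3.0q → q_m = 21.3393.
Social marginal benefit = demand − MEC = 166.2 - 4.5q.
Set SMB = MC: 166.2 - 4.5q = 53.5 + 2.6q → q* = 15.8732.
The loss is the area between SMB and MC from q* to q_m; with linear curves that's a triangle of height MEC(q_m).
DWL = ½ × 5.4661 × 38.8089 = 106.0667.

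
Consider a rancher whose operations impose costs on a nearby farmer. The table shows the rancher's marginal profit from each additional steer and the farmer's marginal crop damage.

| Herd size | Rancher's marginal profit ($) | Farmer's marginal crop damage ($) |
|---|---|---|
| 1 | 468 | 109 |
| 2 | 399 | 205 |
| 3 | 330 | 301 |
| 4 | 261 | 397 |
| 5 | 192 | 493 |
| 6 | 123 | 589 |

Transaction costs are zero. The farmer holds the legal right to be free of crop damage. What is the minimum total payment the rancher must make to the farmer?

$615

Efficient level: marginal profit ≥ marginal crop damage through level 3, so k* = 3.
With the farmer holding the right, the rancher must at least compensate total damage at k*: 109 + 205 + 301 = 615.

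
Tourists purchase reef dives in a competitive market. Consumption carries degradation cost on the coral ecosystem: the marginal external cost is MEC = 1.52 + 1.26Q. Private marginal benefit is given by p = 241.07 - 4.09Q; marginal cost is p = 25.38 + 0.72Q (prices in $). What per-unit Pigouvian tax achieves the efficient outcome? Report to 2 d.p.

tax = $45.98 per unit

Social marginal benefit = demand − MEC = 239.55 - 5.35Q.
Set SMB = MC: 239.55 - 5.35Q = 25.38 + 0.72Q → Q* = 35.2834.
The Pigouvian tax equals MEC at Q*: 1.52 + 1.26×35.2834 = 45.9771.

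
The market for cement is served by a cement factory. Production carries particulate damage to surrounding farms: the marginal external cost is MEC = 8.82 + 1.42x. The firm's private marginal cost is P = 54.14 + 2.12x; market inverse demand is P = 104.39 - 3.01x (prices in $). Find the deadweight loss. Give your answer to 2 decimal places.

Market equilibrium (private): 54.14 + 2.12x = 104.39 - 3.01x → x_m = 9.7953.
Social marginal cost = private MC + MEC = 62.96 + 3.54x.
Set SMC = demand: 62.96 + 3.54x = 104.39 - 3.01x → x* = 6.3252.
Between x* and x_m the wedge SMC − demand runs linearly from 0 to MEC(x_m), so the loss is a triangle.
DWL = ½ × 3.4701 × 22.7294 = 39.4366.

DWL = $39.44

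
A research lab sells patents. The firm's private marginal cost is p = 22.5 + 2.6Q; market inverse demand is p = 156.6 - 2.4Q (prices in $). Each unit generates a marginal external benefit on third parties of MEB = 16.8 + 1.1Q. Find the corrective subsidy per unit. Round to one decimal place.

subsidy = $59.4 per unit

Social marginal cost = private MC − MEB = 5.7 + 1.5Q.
Set SMC = demand: 5.7 + 1.5Q = 156.6 - 2.4Q → Q* = 38.6923.
The Pigouvian subsidy equals MEB at Q*: 16.8 + 1.1×38.6923 = 59.3615.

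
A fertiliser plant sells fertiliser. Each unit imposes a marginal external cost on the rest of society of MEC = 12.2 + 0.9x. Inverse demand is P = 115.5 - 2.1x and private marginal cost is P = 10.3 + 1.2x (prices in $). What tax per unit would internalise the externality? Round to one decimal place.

tax = $32.1 per unit

Social marginal cost = private MC + MEC = 22.5 + 2.1x.
Set SMC = demand: 22.5 + 2.1x = 115.5 - 2.1x → x* = 22.1429.
The Pigouvian tax equals MEC at x*: 12.2 + 0.9×22.1429 = 32.1286.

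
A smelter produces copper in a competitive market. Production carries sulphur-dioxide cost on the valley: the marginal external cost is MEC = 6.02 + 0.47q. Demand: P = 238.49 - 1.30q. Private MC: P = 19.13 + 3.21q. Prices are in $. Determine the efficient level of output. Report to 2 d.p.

Social marginal cost = private MC + MEC = 25.15 + 3.68q.
Set SMC = demand: 25.15 + 3.68q = 238.49 - 1.30q → q* = 42.8394.

q* = 42.84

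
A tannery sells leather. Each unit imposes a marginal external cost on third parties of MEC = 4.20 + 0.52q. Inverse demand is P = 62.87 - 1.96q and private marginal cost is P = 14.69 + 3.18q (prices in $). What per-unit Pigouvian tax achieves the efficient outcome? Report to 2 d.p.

Social marginal cost = private MC + MEC = 18.89 + 3.70q.
Set SMC = demand: 18.89 + 3.70q = 62.87 - 1.96q → q* = 7.7703.
The Pigouvian tax equals MEC at q*: 4.20 + 0.52×7.7703 = 8.2406.

tax = $8.24 per unit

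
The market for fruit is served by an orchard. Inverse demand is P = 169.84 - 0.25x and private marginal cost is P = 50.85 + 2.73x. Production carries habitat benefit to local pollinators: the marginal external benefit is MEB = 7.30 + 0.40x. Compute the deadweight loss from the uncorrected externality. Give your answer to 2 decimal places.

DWL = 104.96

Market equilibrium (private): 50.85 + 2.73x = 169.84 - 0.25x → x_m = 39.9295.
Social marginal cost = private MC − MEB = 43.55 + 2.33x.
Set SMC = demand: 43.55 + 2.33x = 169.84 - 0.25x → x* = 48.9496.
The loss is the area between SMC and demand from x* to x_m; with linear curves that's a triangle of height MEB(x_m).
DWL = ½ × 9.0201 × 23.2718 = 104.9570.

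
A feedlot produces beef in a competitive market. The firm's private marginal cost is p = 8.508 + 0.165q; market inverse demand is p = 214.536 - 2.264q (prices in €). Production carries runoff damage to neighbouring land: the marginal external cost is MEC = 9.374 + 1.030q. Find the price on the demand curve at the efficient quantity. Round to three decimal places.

Social marginal cost = private MC + MEC = 17.882 + 1.195q.
Set SMC = demand: 17.882 + 1.195q = 214.536 - 2.264q → q* = 56.8528.
Consumer price on the demand curve at q*: 214.536 − 2.264×56.8528 = 85.8213.

P = €85.821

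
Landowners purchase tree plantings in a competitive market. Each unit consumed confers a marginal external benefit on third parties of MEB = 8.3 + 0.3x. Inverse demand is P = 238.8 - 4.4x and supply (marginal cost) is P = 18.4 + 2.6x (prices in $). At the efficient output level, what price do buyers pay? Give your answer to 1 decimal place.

P = $88.6

Social marginal benefit = demand + MEB = 247.1 - 4.1x.
Set SMB = MC: 247.1 - 4.1x = 18.4 + 2.6x → x* = 34.1343.
Consumer price on the demand curve at x*: 238.8 − 4.4×34.1343 = 88.6091.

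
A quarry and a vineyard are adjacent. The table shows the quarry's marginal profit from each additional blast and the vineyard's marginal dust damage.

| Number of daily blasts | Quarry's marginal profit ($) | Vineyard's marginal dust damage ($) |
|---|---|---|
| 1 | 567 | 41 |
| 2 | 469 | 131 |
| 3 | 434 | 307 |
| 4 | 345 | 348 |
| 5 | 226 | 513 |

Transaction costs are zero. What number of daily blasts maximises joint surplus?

Bargaining reaches the level where marginal profit last exceeds marginal dust damage.
That holds through level 3 (434 ≥ 307) but not at 4 (345 < 348).

3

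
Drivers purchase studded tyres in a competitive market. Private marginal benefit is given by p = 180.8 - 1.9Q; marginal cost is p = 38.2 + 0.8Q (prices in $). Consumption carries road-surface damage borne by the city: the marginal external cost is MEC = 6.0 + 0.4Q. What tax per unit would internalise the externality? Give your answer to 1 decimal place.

Social marginal benefit = demand − MEC = 174.8 - 2.3Q.
Set SMB = MC: 174.8 - 2.3Q = 38.2 + 0.8Q → Q* = 44.0645.
The Pigouvian tax equals MEC at Q*: 6.0 + 0.4×44.0645 = 23.6258.

tax = $23.6 per unit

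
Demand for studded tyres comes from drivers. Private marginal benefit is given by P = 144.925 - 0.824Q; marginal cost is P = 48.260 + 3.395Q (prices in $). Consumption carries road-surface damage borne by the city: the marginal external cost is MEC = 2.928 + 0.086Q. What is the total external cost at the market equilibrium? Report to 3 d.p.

$89.659

Market equilibrium (private): 48.260 + 3.395Q = 144.925 - 0.824Q → Q_m = 22.9118.
Total external cost = ∫₀^{Q_m} (2.928 + 0.086Q) dQ = 2.928×22.9118 + ½×0.086×22.9118² = 89.6586.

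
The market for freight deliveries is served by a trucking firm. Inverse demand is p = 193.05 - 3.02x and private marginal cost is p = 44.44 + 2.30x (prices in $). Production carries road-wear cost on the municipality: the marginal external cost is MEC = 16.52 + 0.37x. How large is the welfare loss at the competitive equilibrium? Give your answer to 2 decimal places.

Market equilibrium (private): 44.44 + 2.30x = 193.05 - 3.02x → x_m = 27.9342.
Social marginal cost = private MC + MEC = 60.96 + 2.67x.
Set SMC = demand: 60.96 + 2.67x = 193.05 - 3.02x → x* = 23.2144.
The loss is the area between SMC and demand from x* to x_m; with linear curves that's a triangle of height MEC(x_m).
DWL = ½ × 4.7198 × 26.8557 = 63.3768.

DWL = $63.38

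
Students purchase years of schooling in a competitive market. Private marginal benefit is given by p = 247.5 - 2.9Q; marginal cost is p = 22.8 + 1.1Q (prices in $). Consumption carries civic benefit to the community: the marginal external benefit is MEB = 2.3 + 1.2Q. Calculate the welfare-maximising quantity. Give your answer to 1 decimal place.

Q* = 81.1

Social marginal benefit = demand + MEB = 249.8 - 1.7Q.
Set SMB = MC: 249.8 - 1.7Q = 22.8 + 1.1Q → Q* = 81.0714.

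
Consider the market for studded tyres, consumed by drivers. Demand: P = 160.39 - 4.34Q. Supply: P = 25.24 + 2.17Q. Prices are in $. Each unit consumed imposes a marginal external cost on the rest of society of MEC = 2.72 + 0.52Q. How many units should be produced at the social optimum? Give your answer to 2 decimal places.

Q* = 18.84

Social marginal benefit = demand − MEC = 157.67 - 4.86Q.
Set SMB = MC: 157.67 - 4.86Q = 25.24 + 2.17Q → Q* = 18.8378.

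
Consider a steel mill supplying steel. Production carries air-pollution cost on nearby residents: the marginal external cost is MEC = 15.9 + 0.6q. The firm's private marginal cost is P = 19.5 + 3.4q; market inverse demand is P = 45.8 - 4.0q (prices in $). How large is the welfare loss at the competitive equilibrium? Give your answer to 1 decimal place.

DWL = $20.3

Market equilibrium (private): 19.5 + 3.4q = 45.8 - 4.0q → q_m = 3.5541.
Social marginal cost = private MC + MEC = 35.4 + 4.0q.
Set SMC = demand: 35.4 + 4.0q = 45.8 - 4.0q → q* = 1.3000.
The loss is the area between SMC and demand from q* to q_m; with linear curves that's a triangle of height MEC(q_m).
DWL = ½ × 2.2541 × 18.0324 = 20.3234.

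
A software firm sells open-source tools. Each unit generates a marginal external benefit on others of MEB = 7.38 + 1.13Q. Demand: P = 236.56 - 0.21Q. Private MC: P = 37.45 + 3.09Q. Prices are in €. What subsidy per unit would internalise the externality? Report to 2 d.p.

subsidy = €114.91 per unit

Social marginal cost = private MC − MEB = 30.07 + 1.96Q.
Set SMC = demand: 30.07 + 1.96Q = 236.56 - 0.21Q → Q* = 95.1567.
The Pigouvian subsidy equals MEB at Q*: 7.38 + 1.13×95.1567 = 114.9071.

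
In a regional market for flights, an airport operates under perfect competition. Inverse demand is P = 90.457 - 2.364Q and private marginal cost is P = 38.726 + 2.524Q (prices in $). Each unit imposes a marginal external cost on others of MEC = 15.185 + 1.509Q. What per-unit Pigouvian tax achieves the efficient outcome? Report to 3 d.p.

Social marginal cost = private MC + MEC = 53.911 + 4.033Q.
Set SMC = demand: 53.911 + 4.033Q = 90.457 - 2.364Q → Q* = 5.7130.
The Pigouvian tax equals MEC at Q*: 15.185 + 1.509×5.7130 = 23.8059.

tax = $23.806 per unit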